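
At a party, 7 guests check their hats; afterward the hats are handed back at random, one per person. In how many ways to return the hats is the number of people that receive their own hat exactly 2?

924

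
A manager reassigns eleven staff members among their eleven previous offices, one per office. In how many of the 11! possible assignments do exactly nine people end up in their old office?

Choose which 9 of the 11 are fixed: C(11,9) = 55.
The other 2 form a derangement: !2 = 1.
Total: 55 × 1 = 55.

55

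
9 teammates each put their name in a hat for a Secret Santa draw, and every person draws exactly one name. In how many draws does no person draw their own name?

133496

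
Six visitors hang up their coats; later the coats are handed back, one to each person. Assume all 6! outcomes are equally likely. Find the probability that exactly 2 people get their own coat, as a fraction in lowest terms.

3/16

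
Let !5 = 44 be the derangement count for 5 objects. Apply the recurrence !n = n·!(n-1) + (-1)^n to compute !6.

265

!6 = 6·44 + 1 = 265.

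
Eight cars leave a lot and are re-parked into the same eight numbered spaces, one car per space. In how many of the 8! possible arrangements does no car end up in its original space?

14833

!8 is the nearest integer to 8!/e.
8! = 40320, and 40320/e ≈ 14832.90, so !8 = 14833.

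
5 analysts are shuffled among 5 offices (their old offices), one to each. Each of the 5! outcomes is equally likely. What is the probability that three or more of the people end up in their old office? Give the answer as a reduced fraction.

Favorable outcomes: Σ_{i≥3} C(5,i)·!(5-i) = 10·1 + 5·0 + 1·1 = 11.
Total outcomes: 5! = 120.
Probability = 11/120 = 11/120.

11/120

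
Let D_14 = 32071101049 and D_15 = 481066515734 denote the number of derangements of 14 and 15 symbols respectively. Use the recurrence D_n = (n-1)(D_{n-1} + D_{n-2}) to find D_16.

7697064251745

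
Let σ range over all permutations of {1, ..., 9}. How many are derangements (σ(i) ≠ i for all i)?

By inclusion-exclusion, !9 = Σ (-1)^k · 9!/k! for k=0..9
= 9! - 9!/1! + 9!/2! - 9!/3! + 9!/4! - 9!/5! + 9!/6! - 9!/7! + 9!/8! - 9!/9!
= 362880 - 362880 + 181440 - 60480 + 15120 - 3024 + 504 - 72 + 9 - 1
= 133496

133496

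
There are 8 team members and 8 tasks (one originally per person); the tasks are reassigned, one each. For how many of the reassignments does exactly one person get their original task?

Choose which one of the 8 is fixed: C(8,1) = 8.
The remaining 7 must be deranged: !7 = 1854.
Total: 8 × 1854 = 14832.

14832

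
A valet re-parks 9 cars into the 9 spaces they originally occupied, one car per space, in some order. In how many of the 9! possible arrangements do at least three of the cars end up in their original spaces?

29143

# with exactly i fixed is C(9,i)·!(9-i); sum over i=3..9:
  i=3: C(9,3)·!6 = 84·265 = 22260
  i=4: C(9,4)·!5 = 126·44 = 5544
  i=5: C(9,5)·!4 = 126·9 = 1134
  i=6: C(9,6)·!3 = 84·2 = 168
  i=7: C(9,7)·!2 = 36·1 = 36
  i=8: C(9,8)·!1 = 9·0 = 0
  i=9: C(9,9)·!0 = 1·1 = 1
Total = 29143.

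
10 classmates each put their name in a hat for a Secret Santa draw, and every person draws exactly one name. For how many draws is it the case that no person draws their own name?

!10 is the nearest integer to 10!/e.
10! = 3628800, and 3628800/e ≈ 1334960.92, so !10 = 1334961.

1334961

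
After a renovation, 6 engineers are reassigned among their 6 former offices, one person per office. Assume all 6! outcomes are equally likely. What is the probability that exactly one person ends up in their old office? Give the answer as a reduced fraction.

11/30

Favorable outcomes: C(6,1)·!5 = 6·44 = 264.
Total outcomes: 6! = 720.
Probability = 264/720 = 11/30.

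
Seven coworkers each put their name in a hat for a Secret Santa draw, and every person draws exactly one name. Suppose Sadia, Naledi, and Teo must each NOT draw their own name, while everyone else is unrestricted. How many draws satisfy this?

Inclusion-exclusion on the 3 forbidden self-matches:
Σ_{j=0}^{3} (-1)^j C(3,j)(7-j)!
= C(3,0)·7! - C(3,1)·6! + C(3,2)·5! - C(3,3)·4!
= 5040 - 2160 + 360 - 24
= 3216

3216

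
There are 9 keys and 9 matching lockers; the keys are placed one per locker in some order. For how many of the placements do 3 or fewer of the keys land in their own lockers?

355997

Sum C(9,i)·!(9-i) for i = 0..3:
  i=0: C(9,0)·!9 = 1·133496 = 133496
  i=1: C(9,1)·!8 = 9·14833 = 133497
  i=2: C(9,2)·!7 = 36·1854 = 66744
  i=3: C(9,3)·!6 = 84·265 = 22260
Total = 355997.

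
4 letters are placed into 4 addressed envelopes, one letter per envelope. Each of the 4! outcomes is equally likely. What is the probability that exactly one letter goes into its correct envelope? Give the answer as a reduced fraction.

1/3

Favorable outcomes: C(4,1)·!3 = 4·2 = 8.
Total outcomes: 4! = 24.
Probability = 8/24 = 1/3.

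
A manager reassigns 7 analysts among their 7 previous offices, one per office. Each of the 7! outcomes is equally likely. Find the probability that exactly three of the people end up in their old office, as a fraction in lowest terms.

Favorable outcomes: C(7,3)·!4 = 35·9 = 315.
Total outcomes: 7! = 5040.
Probability = 315/5040 = 1/16.

1/16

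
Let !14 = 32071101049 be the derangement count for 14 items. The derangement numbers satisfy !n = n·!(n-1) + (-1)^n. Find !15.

!15 = 15·32071101049 - 1 = 481066515734.

481066515734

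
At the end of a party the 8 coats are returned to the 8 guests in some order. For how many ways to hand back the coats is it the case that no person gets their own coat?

14833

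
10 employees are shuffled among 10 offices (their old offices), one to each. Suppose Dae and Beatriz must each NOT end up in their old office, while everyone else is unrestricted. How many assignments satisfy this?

Inclusion-exclusion on the 2 forbidden self-matches:
Σ_{j=0}^{2} (-1)^j C(2,j)(10-j)!
= C(2,0)·10! - C(2,1)·9! + C(2,2)·8!
= 3628800 - 725760 + 40320
= 2943360

2943360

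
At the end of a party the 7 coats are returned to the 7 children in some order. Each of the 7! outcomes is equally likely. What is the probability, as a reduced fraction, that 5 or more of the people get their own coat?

Favorable outcomes: Σ_{i≥5} C(7,i)·!(7-i) = 21·1 + 7·0 + 1·1 = 22.
Total outcomes: 7! = 5040.
Probability = 22/5040 = 11/2520.

11/2520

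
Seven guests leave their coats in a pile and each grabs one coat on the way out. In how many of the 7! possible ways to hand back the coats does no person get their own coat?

!7 = 7! · Σ_{k=0}^{7} (-1)^k/k!
= 7! - 7!/1! + 7!/2! - 7!/3! + 7!/4! - 7!/5! + 7!/6! - 7!/7!
= 5040 - 5040 + 2520 - 840 + 210 - 42 + 7 - 1
= 1854

1854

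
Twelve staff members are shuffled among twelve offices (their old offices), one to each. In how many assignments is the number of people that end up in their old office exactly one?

Choose which one of the 12 is fixed: C(12,1) = 12.
The remaining 11 must be deranged: !11 = 14684570.
Total: 12 × 14684570 = 176214840.

176214840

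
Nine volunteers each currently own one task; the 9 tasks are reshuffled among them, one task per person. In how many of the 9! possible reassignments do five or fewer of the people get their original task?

362675

Sum C(9,i)·!(9-i) for i = 0..5:
  i=0: C(9,0)·!9 = 1·133496 = 133496
  i=1: C(9,1)·!8 = 9·14833 = 133497
  i=2: C(9,2)·!7 = 36·1854 = 66744
  i=3: C(9,3)·!6 = 84·265 = 22260
  i=4: C(9,4)·!5 = 126·44 = 5544
  i=5: C(9,5)·!4 = 126·9 = 1134
Total = 362675.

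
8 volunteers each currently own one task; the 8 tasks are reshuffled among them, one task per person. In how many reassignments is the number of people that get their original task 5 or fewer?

# with exactly i fixed is C(8,i)·!(8-i); sum over i=0..5:
  i=0: C(8,0)·!8 = 1·14833 = 14833
  i=1: C(8,1)·!7 = 8·1854 = 14832
  i=2: C(8,2)·!6 = 28·265 = 7420
  i=3: C(8,3)·!5 = 56·44 = 2464
  i=4: C(8,4)·!4 = 70·9 = 630
  i=5: C(8,5)·!3 = 56·2 = 112
Total = 40291.

40291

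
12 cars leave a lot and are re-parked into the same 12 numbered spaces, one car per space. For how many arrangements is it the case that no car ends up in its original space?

!12 = 12! · Σ_{k=0}^{12} (-1)^k/k!
= 12! - 12!/1! + 12!/2! - 12!/3! + 12!/4! - 12!/5! + 12!/6! - 12!/7! + 12!/8! - 12!/9! + 12!/10! - 12!/11! + 12!/12!
= 479001600 - 479001600 + 239500800 - 79833600 + 19958400 - 3991680 + 665280 - 95040 + 11880 - 1320 + 132 - 12 + 1
= 176214841

176214841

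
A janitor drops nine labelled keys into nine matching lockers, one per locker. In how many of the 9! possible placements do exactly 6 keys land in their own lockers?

Pick the 6 fixed positions: C(9,6) = 84 ways.
The remaining 3 must be deranged: !3 = 2.
Total: 84 × 2 = 168.

168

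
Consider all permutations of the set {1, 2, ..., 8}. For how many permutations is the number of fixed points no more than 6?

40319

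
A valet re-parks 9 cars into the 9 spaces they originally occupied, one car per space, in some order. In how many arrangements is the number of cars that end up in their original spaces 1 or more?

Sum C(9,i)·!(9-i) for i = 1..9:
  i=1: C(9,1)·!8 = 9·14833 = 133497
  i=2: C(9,2)·!7 = 36·1854 = 66744
  i=3: C(9,3)·!6 = 84·265 = 22260
  i=4: C(9,4)·!5 = 126·44 = 5544
  i=5: C(9,5)·!4 = 126·9 = 1134
  i=6: C(9,6)·!3 = 84·2 = 168
  i=7: C(9,7)·!2 = 36·1 = 36
  i=8: C(9,8)·!1 = 9·0 = 0
  i=9: C(9,9)·!0 = 1·1 = 1
Total = 229384.

229384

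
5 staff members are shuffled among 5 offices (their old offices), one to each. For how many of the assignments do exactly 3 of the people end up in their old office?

Pick the 3 fixed positions: C(5,3) = 10 ways.
The remaining 2 must be deranged: !2 = 1.
Total: 10 × 1 = 10.

10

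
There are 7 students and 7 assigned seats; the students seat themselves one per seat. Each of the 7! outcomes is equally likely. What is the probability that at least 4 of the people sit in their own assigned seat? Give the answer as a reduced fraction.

Favorable outcomes: Σ_{i≥4} C(7,i)·!(7-i) = 35·2 + 21·1 + 7·0 + 1·1 = 92.
Total outcomes: 7! = 5040.
Probability = 92/5040 = 23/1260.

23/1260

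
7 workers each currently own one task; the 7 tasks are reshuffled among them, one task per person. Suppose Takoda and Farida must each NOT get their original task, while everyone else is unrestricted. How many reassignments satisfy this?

Inclusion-exclusion on the 2 forbidden self-matches:
Σ_{j=0}^{2} (-1)^j C(2,j)(7-j)!
= C(2,0)·7! - C(2,1)·6! + C(2,2)·5!
= 5040 - 1440 + 120
= 3720

3720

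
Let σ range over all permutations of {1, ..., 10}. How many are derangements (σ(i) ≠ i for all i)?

1334961

By inclusion-exclusion, !10 = Σ (-1)^k · 10!/k! for k=0..10
= 10! - 10!/1! + 10!/2! - 10!/3! + 10!/4! - 10!/5! + 10!/6! - 10!/7! + 10!/8! - 10!/9! + 10!/10!
= 3628800 - 3628800 + 1814400 - 604800 + 151200 - 30240 + 5040 - 720 + 90 - 10 + 1
= 1334961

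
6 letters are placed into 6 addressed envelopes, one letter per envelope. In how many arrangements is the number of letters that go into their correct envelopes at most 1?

# with exactly i fixed is C(6,i)·!(6-i); sum over i=0..1:
  i=0: C(6,0)·!6 = 1·265 = 265
  i=1: C(6,1)·!5 = 6·44 = 264
Total = 529.

529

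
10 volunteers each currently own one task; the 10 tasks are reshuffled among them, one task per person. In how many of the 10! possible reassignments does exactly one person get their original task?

Choose which one of the 10 is fixed: C(10,1) = 10.
The other 9 form a derangement: !9 = 133496.
Total: 10 × 133496 = 1334960.

1334960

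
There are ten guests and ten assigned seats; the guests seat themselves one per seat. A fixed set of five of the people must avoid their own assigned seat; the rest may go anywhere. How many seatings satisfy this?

2170680

Let A_j be the event that the j-th constrained one is fixed. By inclusion-exclusion over the 5 events:
Σ_{j=0}^{5} (-1)^j C(5,j)(10-j)!
= C(5,0)·10! - C(5,1)·9! + C(5,2)·8! - C(5,3)·7! + C(5,4)·6! - C(5,5)·5!
= 3628800 - 1814400 + 403200 - 50400 + 3600 - 120
= 2170680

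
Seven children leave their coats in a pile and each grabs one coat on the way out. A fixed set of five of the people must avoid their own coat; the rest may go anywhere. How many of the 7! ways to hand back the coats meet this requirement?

Inclusion-exclusion on the 5 forbidden self-matches:
Σ_{j=0}^{5} (-1)^j C(5,j)(7-j)!
= C(5,0)·7! - C(5,1)·6! + C(5,2)·5! - C(5,3)·4! + C(5,4)·3! - C(5,5)·2!
= 5040 - 3600 + 1200 - 240 + 30 - 2
= 2428

2428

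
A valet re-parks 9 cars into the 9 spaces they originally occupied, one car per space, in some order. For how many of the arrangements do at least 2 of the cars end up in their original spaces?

95887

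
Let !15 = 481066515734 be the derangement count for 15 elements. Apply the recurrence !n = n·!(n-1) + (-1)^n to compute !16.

7697064251745

!16 = 16·481066515734 + 1 = 7697064251745.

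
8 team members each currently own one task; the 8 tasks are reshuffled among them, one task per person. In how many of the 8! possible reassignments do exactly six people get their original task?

28

Pick the 6 fixed positions: C(8,6) = 28 ways.
The other 2 form a derangement: !2 = 1.
Total: 28 × 1 = 28.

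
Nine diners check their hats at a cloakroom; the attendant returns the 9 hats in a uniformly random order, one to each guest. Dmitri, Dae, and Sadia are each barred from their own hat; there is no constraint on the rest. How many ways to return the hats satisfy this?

256320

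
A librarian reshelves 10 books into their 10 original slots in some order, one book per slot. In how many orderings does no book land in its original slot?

1334961

Use !n = n·!(n-1) + (-1)^n.
!10 = 10·133496 + 1 = 1334961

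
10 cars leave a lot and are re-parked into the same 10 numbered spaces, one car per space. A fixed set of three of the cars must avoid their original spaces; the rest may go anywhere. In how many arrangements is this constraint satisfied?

Let A_j be the event that the j-th constrained one is fixed. By inclusion-exclusion over the 3 events:
Σ_{j=0}^{3} (-1)^j C(3,j)(10-j)!
= C(3,0)·10! - C(3,1)·9! + C(3,2)·8! - C(3,3)·7!
= 3628800 - 1088640 + 120960 - 5040
= 2656080

2656080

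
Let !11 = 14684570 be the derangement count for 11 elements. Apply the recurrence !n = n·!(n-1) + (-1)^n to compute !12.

176214841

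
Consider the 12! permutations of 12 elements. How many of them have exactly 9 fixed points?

Pick the 9 fixed positions: C(12,9) = 220 ways.
The other 3 form a derangement: !3 = 2.
Total: 220 × 2 = 440.

440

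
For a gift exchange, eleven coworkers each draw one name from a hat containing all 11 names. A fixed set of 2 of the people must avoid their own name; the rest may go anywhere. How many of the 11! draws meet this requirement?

33022080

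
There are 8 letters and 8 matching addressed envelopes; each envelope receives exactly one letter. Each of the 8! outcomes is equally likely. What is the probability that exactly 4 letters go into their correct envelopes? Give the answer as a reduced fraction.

Favorable outcomes: C(8,4)·!4 = 70·9 = 630.
Total outcomes: 8! = 40320.
Probability = 630/40320 = 1/64.

1/64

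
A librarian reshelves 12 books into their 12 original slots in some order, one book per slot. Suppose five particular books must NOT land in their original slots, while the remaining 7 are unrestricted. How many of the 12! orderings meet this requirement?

Let A_j be the event that the j-th constrained one is fixed. By inclusion-exclusion over the 5 events:
Σ_{j=0}^{5} (-1)^j C(5,j)(12-j)!
= C(5,0)·12! - C(5,1)·11! + C(5,2)·10! - C(5,3)·9! + C(5,4)·8! - C(5,5)·7!
= 479001600 - 199584000 + 36288000 - 3628800 + 201600 - 5040
= 312273360

312273360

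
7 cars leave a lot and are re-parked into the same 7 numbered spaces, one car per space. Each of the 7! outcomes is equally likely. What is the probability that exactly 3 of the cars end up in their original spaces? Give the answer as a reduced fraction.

Favorable outcomes: C(7,3)·!4 = 35·9 = 315.
Total outcomes: 7! = 5040.
Probability = 315/5040 = 1/16.

1/16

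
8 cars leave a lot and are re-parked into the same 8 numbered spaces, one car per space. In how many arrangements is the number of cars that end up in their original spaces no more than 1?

Sum C(8,i)·!(8-i) for i = 0..1:
  i=0: C(8,0)·!8 = 1·14833 = 14833
  i=1: C(8,1)·!7 = 8·1854 = 14832
Total = 29665.

29665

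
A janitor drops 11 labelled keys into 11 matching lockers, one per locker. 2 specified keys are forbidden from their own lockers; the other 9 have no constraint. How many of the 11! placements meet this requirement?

Inclusion-exclusion on the 2 forbidden self-matches:
Σ_{j=0}^{2} (-1)^j C(2,j)(11-j)!
= C(2,0)·11! - C(2,1)·10! + C(2,2)·9!
= 39916800 - 7257600 + 362880
= 33022080

33022080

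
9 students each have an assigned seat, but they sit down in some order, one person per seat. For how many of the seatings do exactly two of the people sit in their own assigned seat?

66744

Choose which 2 of the 9 are fixed: C(9,2) = 36.
The other 7 form a derangement: !7 = 1854.
Total: 36 × 1854 = 66744.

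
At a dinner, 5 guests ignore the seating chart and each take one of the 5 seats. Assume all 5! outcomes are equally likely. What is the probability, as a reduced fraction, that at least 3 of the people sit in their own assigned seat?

Favorable outcomes: Σ_{i≥3} C(5,i)·!(5-i) = 10·1 + 5·0 + 1·1 = 11.
Total outcomes: 5! = 120.
Probability = 11/120 = 11/120.

11/120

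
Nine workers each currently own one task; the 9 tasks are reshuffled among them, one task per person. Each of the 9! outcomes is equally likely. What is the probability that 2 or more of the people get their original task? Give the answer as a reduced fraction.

Favorable outcomes: Σ_{i≥2} C(9,i)·!(9-i) = 36·1854 + 84·265 + 126·44 + 126·9 + 84·2 + 36·1 + 9·0 + 1·1 = 95887.
Total outcomes: 9! = 362880.
Probability = 95887/362880 = 95887/362880.

95887/362880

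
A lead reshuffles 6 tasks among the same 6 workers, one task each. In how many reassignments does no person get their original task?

265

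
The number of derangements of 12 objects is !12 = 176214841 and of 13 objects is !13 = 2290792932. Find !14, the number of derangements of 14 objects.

!14 = (14-1)·(!13 + !12) = 13·(2290792932 + 176214841) = 13·2467007773 = 32071101049.

32071101049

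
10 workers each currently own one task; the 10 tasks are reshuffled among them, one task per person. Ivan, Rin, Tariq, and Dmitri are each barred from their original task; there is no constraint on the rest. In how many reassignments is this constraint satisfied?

2399760

Let A_j be the event that the j-th constrained one is fixed. By inclusion-exclusion over the 4 events:
Σ_{j=0}^{4} (-1)^j C(4,j)(10-j)!
= C(4,0)·10! - C(4,1)·9! + C(4,2)·8! - C(4,3)·7! + C(4,4)·6!
= 3628800 - 1451520 + 241920 - 20160 + 720
= 2399760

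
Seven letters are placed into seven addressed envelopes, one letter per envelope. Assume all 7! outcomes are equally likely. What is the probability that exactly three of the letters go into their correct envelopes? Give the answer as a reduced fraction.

Favorable outcomes: C(7,3)·!4 = 35·9 = 315.
Total outcomes: 7! = 5040.
Probability = 315/5040 = 1/16.

1/16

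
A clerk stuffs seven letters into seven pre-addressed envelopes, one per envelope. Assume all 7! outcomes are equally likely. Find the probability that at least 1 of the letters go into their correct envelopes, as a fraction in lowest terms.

177/280

Favorable outcomes: Σ_{i≥1} C(7,i)·!(7-i) = 7·265 + 21·44 + 35·9 + 35·2 + 21·1 + 7·0 + 1·1 = 3186.
Total outcomes: 7! = 5040.
Probability = 3186/5040 = 177/280.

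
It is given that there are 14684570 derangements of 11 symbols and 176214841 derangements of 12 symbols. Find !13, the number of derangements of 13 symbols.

2290792932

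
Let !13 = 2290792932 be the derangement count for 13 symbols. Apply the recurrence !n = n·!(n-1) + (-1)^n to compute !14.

32071101049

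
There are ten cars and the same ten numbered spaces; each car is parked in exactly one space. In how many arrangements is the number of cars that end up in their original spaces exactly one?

Pick the single fixed position: C(10,1) = 10 ways.
The remaining 9 must be deranged: !9 = 133496.
Total: 10 × 133496 = 1334960.

1334960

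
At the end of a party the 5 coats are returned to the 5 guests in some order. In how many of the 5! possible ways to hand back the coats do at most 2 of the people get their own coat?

# with exactly i fixed is C(5,i)·!(5-i); sum over i=0..2:
  i=0: C(5,0)·!5 = 1·44 = 44
  i=1: C(5,1)·!4 = 5·9 = 45
  i=2: C(5,2)·!3 = 10·2 = 20
Total = 109.

109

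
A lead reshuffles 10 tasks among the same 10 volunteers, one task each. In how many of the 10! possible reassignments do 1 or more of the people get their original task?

Sum C(10,i)·!(10-i) for i = 1..10:
  i=1: C(10,1)·!9 = 10·133496 = 1334960
  i=2: C(10,2)·!8 = 45·14833 = 667485
  i=3: C(10,3)·!7 = 120·1854 = 222480
  i=4: C(10,4)·!6 = 210·265 = 55650
  i=5: C(10,5)·!5 = 252·44 = 11088
  i=6: C(10,6)·!4 = 210·9 = 1890
  i=7: C(10,7)·!3 = 120·2 = 240
  i=8: C(10,8)·!2 = 45·1 = 45
  i=9: C(10,9)·!1 = 10·0 = 0
  i=10: C(10,10)·!0 = 1·1 = 1
Total = 2293839.

2293839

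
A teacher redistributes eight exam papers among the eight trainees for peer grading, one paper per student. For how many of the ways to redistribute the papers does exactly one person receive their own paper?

14832

Pick the single fixed position: C(8,1) = 8 ways.
The other 7 form a derangement: !7 = 1854.
Total: 8 × 1854 = 14832.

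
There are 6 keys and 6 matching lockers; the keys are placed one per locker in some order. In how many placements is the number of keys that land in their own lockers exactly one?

264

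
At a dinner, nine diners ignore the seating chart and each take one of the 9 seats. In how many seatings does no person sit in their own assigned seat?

133496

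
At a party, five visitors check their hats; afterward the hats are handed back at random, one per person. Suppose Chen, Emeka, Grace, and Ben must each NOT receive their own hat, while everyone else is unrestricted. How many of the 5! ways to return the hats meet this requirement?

Inclusion-exclusion on the 4 forbidden self-matches:
Σ_{j=0}^{4} (-1)^j C(4,j)(5-j)!
= C(4,0)·5! - C(4,1)·4! + C(4,2)·3! - C(4,3)·2! + C(4,4)·1!
= 120 - 96 + 36 - 8 + 1
= 53

53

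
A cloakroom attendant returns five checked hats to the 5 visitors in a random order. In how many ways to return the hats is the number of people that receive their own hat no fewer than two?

31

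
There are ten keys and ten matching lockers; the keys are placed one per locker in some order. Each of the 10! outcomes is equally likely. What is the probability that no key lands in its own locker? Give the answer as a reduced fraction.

16481/44800

Favorable outcomes: !10 = 1334961.
Total outcomes: 10! = 3628800.
Probability = 1334961/3628800 = 16481/44800.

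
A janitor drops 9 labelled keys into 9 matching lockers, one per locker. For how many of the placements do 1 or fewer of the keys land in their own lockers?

266993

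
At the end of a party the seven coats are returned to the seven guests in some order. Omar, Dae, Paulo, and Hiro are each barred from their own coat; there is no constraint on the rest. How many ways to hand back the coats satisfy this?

Let A_j be the event that the j-th constrained one is fixed. By inclusion-exclusion over the 4 events:
Σ_{j=0}^{4} (-1)^j C(4,j)(7-j)!
= C(4,0)·7! - C(4,1)·6! + C(4,2)·5! - C(4,3)·4! + C(4,4)·3!
= 5040 - 2880 + 720 - 96 + 6
= 2790

2790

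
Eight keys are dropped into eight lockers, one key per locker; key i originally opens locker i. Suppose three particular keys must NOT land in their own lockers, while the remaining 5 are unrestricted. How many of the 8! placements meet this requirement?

27240

Let A_j be the event that the j-th constrained one is fixed. By inclusion-exclusion over the 3 events:
Σ_{j=0}^{3} (-1)^j C(3,j)(8-j)!
= C(3,0)·8! - C(3,1)·7! + C(3,2)·6! - C(3,3)·5!
= 40320 - 15120 + 2160 - 120
= 27240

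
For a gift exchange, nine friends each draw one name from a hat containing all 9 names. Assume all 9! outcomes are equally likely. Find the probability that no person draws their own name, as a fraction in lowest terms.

16687/45360

Favorable outcomes: !9 = 133496.
Total outcomes: 9! = 362880.
Probability = 133496/362880 = 16687/45360.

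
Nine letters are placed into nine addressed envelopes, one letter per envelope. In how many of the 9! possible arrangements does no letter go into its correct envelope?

133496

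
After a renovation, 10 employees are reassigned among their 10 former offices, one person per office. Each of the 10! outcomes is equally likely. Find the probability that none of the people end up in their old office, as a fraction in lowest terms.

16481/44800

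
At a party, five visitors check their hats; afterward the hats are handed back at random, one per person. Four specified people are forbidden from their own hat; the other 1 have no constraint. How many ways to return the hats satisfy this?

53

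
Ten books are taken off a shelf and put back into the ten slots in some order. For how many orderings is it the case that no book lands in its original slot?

1334961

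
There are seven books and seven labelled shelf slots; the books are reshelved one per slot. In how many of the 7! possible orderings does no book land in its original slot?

Recurrence: !7 = 7·!6 + (-1)^7.
!7 = 7·265 - 1 = 1854

1854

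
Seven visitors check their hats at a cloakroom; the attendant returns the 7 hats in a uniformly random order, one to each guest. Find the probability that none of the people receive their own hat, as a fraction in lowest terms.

Favorable outcomes: !7 = 1854.
Total outcomes: 7! = 5040.
Probability = 1854/5040 = 103/280.

103/280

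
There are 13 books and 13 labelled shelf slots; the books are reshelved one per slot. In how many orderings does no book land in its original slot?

Recurrence: !13 = 13·!12 + (-1)^13.
!13 = 13·176214841 - 1 = 2290792932

2290792932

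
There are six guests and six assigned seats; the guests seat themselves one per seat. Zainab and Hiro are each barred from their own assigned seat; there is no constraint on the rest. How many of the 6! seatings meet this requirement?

Let A_j be the event that the j-th constrained one is fixed. By inclusion-exclusion over the 2 events:
Σ_{j=0}^{2} (-1)^j C(2,j)(6-j)!
= C(2,0)·6! - C(2,1)·5! + C(2,2)·4!
= 720 - 240 + 24
= 504

504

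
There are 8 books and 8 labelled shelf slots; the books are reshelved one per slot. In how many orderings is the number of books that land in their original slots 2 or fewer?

37085

# with exactly i fixed is C(8,i)·!(8-i); sum over i=0..2:
  i=0: C(8,0)·!8 = 1·14833 = 14833
  i=1: C(8,1)·!7 = 8·1854 = 14832
  i=2: C(8,2)·!6 = 28·265 = 7420
Total = 37085.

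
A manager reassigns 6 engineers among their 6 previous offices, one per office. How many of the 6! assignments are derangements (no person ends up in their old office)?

265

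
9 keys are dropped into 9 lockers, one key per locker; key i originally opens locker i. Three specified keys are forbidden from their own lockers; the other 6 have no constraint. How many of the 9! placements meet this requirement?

Let A_j be the event that the j-th constrained one is fixed. By inclusion-exclusion over the 3 events:
Σ_{j=0}^{3} (-1)^j C(3,j)(9-j)!
= C(3,0)·9! - C(3,1)·8! + C(3,2)·7! - C(3,3)·6!
= 362880 - 120960 + 15120 - 720
= 256320

256320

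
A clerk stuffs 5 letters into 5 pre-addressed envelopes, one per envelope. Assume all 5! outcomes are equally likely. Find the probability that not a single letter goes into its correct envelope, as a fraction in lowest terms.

Favorable outcomes: !5 = 44.
Total outcomes: 5! = 120.
Probability = 44/120 = 11/30.

11/30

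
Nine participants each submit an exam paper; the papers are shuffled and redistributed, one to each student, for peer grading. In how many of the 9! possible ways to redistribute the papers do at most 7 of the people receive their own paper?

362879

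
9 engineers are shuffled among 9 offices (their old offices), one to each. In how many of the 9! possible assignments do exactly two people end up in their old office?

Choose which 2 of the 9 are fixed: C(9,2) = 36.
The other 7 form a derangement: !7 = 1854.
Total: 36 × 1854 = 66744.

66744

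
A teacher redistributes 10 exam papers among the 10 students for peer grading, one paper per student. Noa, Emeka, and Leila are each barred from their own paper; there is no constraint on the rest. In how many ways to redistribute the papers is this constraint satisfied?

2656080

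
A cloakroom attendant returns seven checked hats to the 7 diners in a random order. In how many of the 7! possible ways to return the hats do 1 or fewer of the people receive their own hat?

3709

# with exactly i fixed is C(7,i)·!(7-i); sum over i=0..1:
  i=0: C(7,0)·!7 = 1·1854 = 1854
  i=1: C(7,1)·!6 = 7·265 = 1855
Total = 3709.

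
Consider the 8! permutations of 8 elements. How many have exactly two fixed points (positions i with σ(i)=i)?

Choose which 2 of the 8 are fixed: C(8,2) = 28.
The other 6 form a derangement: !6 = 265.
Total: 28 × 265 = 7420.

7420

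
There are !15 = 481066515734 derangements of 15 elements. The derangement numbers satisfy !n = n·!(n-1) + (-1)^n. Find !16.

7697064251745

!16 = 16·481066515734 + 1 = 7697064251745.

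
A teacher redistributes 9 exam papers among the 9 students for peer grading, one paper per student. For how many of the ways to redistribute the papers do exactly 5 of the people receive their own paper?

1134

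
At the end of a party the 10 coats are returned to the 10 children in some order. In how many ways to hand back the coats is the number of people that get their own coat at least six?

2176

# with exactly i fixed is C(10,i)·!(10-i); sum over i=6..10:
  i=6: C(10,6)·!4 = 210·9 = 1890
  i=7: C(10,7)·!3 = 120·2 = 240
  i=8: C(10,8)·!2 = 45·1 = 45
  i=9: C(10,9)·!1 = 10·0 = 0
  i=10: C(10,10)·!0 = 1·1 = 1
Total = 2176.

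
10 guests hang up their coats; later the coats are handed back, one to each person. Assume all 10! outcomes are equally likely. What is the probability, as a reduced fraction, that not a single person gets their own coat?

16481/44800

Favorable outcomes: !10 = 1334961.
Total outcomes: 10! = 3628800.
Probability = 1334961/3628800 = 16481/44800.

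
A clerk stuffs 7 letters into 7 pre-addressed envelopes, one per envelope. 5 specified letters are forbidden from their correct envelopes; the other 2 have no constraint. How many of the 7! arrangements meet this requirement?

Let A_j be the event that the j-th constrained one is fixed. By inclusion-exclusion over the 5 events:
Σ_{j=0}^{5} (-1)^j C(5,j)(7-j)!
= C(5,0)·7! - C(5,1)·6! + C(5,2)·5! - C(5,3)·4! + C(5,4)·3! - C(5,5)·2!
= 5040 - 3600 + 1200 - 240 + 30 - 2
= 2428

2428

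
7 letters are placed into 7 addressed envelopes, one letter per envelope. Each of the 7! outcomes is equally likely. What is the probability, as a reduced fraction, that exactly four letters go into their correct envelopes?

Favorable outcomes: C(7,4)·!3 = 35·2 = 70.
Total outcomes: 7! = 5040.
Probability = 70/5040 = 1/72.

1/72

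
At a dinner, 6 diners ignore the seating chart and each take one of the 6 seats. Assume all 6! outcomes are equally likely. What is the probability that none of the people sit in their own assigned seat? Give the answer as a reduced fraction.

53/144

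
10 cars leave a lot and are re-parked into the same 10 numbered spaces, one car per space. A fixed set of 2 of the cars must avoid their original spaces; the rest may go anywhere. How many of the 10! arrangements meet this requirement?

2943360

Let A_j be the event that the j-th constrained one is fixed. By inclusion-exclusion over the 2 events:
Σ_{j=0}^{2} (-1)^j C(2,j)(10-j)!
= C(2,0)·10! - C(2,1)·9! + C(2,2)·8!
= 3628800 - 725760 + 40320
= 2943360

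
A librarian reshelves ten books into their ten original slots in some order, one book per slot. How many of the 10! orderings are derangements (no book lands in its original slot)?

1334961

!10 is the nearest integer to 10!/e.
10! = 3628800, and 3628800/e ≈ 1334960.92, so !10 = 1334961.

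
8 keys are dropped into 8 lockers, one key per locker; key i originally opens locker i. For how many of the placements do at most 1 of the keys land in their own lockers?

# with exactly i fixed is C(8,i)·!(8-i); sum over i=0..1:
  i=0: C(8,0)·!8 = 1·14833 = 14833
  i=1: C(8,1)·!7 = 8·1854 = 14832
Total = 29665.

29665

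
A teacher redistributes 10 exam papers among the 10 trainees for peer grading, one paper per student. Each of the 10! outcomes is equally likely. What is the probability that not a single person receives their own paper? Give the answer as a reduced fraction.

Favorable outcomes: !10 = 1334961.
Total outcomes: 10! = 3628800.
Probability = 1334961/3628800 = 16481/44800.

16481/44800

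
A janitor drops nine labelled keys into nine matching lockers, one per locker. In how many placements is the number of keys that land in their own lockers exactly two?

66744

Pick the 2 fixed positions: C(9,2) = 36 ways.
The remaining 7 must be deranged: !7 = 1854.
Total: 36 × 1854 = 66744.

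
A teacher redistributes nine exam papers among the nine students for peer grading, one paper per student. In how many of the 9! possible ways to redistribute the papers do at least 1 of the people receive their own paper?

229384

Sum C(9,i)·!(9-i) for i = 1..9:
  i=1: C(9,1)·!8 = 9·14833 = 133497
  i=2: C(9,2)·!7 = 36·1854 = 66744
  i=3: C(9,3)·!6 = 84·265 = 22260
  i=4: C(9,4)·!5 = 126·44 = 5544
  i=5: C(9,5)·!4 = 126·9 = 1134
  i=6: C(9,6)·!3 = 84·2 = 168
  i=7: C(9,7)·!2 = 36·1 = 36
  i=8: C(9,8)·!1 = 9·0 = 0
  i=9: C(9,9)·!0 = 1·1 = 1
Total = 229384.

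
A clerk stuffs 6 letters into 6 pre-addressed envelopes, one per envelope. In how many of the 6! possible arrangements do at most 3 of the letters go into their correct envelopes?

Sum C(6,i)·!(6-i) for i = 0..3:
  i=0: C(6,0)·!6 = 1·265 = 265
  i=1: C(6,1)·!5 = 6·44 = 264
  i=2: C(6,2)·!4 = 15·9 = 135
  i=3: C(6,3)·!3 = 20·2 = 40
Total = 704.

704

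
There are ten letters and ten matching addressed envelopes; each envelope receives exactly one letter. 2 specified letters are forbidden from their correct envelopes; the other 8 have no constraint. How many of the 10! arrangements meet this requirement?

2943360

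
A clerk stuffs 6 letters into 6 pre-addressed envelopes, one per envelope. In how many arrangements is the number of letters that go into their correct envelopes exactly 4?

15

Choose which 4 of the 6 are fixed: C(6,4) = 15.
The other 2 form a derangement: !2 = 1.
Total: 15 × 1 = 15.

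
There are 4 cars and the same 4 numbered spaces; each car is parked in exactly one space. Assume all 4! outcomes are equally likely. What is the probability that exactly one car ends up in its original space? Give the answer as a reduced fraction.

1/3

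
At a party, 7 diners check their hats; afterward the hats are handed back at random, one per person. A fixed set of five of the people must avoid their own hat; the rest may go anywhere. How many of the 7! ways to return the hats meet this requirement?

2428

Inclusion-exclusion on the 5 forbidden self-matches:
Σ_{j=0}^{5} (-1)^j C(5,j)(7-j)!
= C(5,0)·7! - C(5,1)·6! + C(5,2)·5! - C(5,3)·4! + C(5,4)·3! - C(5,5)·2!
= 5040 - 3600 + 1200 - 240 + 30 - 2
= 2428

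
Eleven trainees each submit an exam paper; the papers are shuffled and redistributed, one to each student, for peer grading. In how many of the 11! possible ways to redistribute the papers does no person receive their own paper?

14684570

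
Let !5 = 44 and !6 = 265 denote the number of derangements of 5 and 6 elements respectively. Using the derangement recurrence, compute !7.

1854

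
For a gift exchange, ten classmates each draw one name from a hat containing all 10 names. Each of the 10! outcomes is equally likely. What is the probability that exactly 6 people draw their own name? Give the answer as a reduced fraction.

1/1920

Favorable outcomes: C(10,6)·!4 = 210·9 = 1890.
Total outcomes: 10! = 3628800.
Probability = 1890/3628800 = 1/1920.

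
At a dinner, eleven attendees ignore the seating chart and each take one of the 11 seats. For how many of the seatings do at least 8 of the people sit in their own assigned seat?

386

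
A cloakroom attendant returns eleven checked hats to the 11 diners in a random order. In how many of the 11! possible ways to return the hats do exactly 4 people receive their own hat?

611820

Choose which 4 of the 11 are fixed: C(11,4) = 330.
The other 7 form a derangement: !7 = 1854.
Total: 330 × 1854 = 611820.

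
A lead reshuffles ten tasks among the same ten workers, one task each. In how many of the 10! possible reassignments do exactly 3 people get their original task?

222480

Choose which 3 of the 10 are fixed: C(10,3) = 120.
The remaining 7 must be deranged: !7 = 1854.
Total: 120 × 1854 = 222480.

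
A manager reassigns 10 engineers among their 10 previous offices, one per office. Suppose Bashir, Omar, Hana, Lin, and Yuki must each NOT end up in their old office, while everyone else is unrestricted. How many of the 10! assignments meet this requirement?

2170680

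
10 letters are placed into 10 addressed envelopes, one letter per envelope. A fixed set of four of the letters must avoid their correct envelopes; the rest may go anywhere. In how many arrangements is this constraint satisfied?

2399760

Let A_j be the event that the j-th constrained one is fixed. By inclusion-exclusion over the 4 events:
Σ_{j=0}^{4} (-1)^j C(4,j)(10-j)!
= C(4,0)·10! - C(4,1)·9! + C(4,2)·8! - C(4,3)·7! + C(4,4)·6!
= 3628800 - 1451520 + 241920 - 20160 + 720
= 2399760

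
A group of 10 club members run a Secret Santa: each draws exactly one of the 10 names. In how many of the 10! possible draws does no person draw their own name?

1334961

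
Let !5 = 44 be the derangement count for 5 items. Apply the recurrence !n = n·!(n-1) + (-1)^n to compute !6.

!6 = 6·44 + 1 = 265.

265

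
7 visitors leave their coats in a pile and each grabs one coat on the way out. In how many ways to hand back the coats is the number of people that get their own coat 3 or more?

407

Sum C(7,i)·!(7-i) for i = 3..7:
  i=3: C(7,3)·!4 = 35·9 = 315
  i=4: C(7,4)·!3 = 35·2 = 70
  i=5: C(7,5)·!2 = 21·1 = 21
  i=6: C(7,6)·!1 = 7·0 = 0
  i=7: C(7,7)·!0 = 1·1 = 1
Total = 407.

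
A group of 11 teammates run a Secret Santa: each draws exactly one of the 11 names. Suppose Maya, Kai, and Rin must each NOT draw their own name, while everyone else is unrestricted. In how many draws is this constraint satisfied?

Inclusion-exclusion on the 3 forbidden self-matches:
Σ_{j=0}^{3} (-1)^j C(3,j)(11-j)!
= C(3,0)·11! - C(3,1)·10! + C(3,2)·9! - C(3,3)·8!
= 39916800 - 10886400 + 1088640 - 40320
= 30078720

30078720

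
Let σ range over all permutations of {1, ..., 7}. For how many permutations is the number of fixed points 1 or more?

Sum C(7,i)·!(7-i) for i = 1..7:
  i=1: C(7,1)·!6 = 7·265 = 1855
  i=2: C(7,2)·!5 = 21·44 = 924
  i=3: C(7,3)·!4 = 35·9 = 315
  i=4: C(7,4)·!3 = 35·2 = 70
  i=5: C(7,5)·!2 = 21·1 = 21
  i=6: C(7,6)·!1 = 7·0 = 0
  i=7: C(7,7)·!0 = 1·1 = 1
Total = 3186.

3186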